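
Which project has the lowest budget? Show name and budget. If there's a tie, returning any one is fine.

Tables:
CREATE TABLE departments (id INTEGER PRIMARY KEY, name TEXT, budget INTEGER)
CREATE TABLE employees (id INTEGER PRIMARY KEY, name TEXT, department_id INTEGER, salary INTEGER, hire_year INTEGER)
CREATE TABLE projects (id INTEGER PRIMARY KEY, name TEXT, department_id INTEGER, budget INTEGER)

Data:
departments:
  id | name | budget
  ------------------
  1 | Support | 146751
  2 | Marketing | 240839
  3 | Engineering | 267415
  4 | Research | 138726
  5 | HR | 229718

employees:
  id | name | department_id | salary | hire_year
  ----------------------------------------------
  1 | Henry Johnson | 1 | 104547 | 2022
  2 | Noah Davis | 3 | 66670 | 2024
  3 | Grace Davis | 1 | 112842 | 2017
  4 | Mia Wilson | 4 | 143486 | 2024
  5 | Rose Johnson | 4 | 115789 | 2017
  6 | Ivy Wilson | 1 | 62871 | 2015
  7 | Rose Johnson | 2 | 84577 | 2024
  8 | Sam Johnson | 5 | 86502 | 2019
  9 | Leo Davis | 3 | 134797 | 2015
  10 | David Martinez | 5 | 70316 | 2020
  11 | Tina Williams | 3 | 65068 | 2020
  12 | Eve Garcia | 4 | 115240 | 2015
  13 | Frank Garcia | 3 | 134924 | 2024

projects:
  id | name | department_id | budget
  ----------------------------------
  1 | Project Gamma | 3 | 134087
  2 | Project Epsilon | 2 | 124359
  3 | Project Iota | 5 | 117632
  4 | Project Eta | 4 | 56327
SELECT name, budget FROM projects ORDER BY budget ASC LIMIT 1

Execution result:
name | budget
Project Eta | 56327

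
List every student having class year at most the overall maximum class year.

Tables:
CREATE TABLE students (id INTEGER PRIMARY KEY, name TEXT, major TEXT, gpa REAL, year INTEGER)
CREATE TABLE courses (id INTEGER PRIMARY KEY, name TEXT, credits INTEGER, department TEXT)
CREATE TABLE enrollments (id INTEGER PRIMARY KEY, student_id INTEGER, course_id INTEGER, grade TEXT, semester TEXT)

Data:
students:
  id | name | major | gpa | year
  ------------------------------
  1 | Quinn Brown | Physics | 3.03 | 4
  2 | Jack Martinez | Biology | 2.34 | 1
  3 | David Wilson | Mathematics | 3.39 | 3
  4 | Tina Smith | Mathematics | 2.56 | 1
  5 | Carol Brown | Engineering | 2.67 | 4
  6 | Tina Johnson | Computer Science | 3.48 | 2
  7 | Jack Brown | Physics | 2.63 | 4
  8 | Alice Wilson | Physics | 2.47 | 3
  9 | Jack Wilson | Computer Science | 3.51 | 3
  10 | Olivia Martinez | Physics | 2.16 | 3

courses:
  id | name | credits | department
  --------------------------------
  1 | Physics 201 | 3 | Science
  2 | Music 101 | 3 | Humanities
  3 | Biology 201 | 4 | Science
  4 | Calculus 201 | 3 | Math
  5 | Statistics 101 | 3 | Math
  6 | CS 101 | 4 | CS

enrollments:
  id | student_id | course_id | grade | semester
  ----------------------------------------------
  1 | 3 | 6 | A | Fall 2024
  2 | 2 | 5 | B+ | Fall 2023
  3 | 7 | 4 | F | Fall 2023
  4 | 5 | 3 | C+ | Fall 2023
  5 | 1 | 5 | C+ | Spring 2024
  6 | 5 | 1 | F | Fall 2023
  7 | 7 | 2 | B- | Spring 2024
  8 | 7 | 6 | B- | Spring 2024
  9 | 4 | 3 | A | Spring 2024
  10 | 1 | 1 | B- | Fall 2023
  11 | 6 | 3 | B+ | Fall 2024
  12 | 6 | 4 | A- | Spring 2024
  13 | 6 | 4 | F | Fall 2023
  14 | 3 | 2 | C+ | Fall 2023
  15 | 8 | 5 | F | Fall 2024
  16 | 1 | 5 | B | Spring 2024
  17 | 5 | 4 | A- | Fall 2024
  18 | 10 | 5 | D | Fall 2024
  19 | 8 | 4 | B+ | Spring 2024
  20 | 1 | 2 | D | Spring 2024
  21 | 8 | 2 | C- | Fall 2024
SELECT name, year FROM students WHERE year <= (SELECT MAX(year) FROM students)

Execution result:
name | year
Quinn Brown | 4
Jack Martinez | 1
David Wilson | 3
Tina Smith | 1
Carol Brown | 4
Tina Johnson | 2
Jack Brown | 4
Alice Wilson | 3
Jack Wilson | 3
Olivia Martinez | 3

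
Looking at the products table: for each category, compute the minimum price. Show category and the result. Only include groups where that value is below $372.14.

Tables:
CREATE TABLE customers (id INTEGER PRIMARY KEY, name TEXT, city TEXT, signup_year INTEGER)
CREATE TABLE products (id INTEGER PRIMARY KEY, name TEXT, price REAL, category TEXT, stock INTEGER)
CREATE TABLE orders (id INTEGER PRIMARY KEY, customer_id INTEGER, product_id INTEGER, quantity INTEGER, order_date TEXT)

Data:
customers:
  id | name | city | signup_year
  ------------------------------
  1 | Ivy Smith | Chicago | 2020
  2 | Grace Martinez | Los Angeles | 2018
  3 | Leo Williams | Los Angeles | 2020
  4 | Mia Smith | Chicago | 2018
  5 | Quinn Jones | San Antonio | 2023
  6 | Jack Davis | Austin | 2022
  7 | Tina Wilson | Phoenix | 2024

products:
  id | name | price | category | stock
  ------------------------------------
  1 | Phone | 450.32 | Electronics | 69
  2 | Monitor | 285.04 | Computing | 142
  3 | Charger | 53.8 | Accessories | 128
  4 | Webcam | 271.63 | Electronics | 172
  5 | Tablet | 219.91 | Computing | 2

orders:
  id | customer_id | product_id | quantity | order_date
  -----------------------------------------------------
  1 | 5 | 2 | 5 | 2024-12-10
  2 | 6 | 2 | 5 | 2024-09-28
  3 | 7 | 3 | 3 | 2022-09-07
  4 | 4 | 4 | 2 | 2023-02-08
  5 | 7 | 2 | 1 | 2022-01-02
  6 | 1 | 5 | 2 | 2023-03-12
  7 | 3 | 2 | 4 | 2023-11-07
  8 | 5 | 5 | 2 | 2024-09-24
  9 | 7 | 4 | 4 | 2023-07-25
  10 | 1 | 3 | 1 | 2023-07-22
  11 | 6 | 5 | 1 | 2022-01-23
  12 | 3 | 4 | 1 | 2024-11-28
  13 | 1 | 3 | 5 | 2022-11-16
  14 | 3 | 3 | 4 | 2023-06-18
SELECT category, MIN(price) AS min_price FROM products GROUP BY category HAVING MIN(price) < 372.14

Execution result:
category | min_price
Accessories | 53.80
Computing | 219.91
Electronics | 271.63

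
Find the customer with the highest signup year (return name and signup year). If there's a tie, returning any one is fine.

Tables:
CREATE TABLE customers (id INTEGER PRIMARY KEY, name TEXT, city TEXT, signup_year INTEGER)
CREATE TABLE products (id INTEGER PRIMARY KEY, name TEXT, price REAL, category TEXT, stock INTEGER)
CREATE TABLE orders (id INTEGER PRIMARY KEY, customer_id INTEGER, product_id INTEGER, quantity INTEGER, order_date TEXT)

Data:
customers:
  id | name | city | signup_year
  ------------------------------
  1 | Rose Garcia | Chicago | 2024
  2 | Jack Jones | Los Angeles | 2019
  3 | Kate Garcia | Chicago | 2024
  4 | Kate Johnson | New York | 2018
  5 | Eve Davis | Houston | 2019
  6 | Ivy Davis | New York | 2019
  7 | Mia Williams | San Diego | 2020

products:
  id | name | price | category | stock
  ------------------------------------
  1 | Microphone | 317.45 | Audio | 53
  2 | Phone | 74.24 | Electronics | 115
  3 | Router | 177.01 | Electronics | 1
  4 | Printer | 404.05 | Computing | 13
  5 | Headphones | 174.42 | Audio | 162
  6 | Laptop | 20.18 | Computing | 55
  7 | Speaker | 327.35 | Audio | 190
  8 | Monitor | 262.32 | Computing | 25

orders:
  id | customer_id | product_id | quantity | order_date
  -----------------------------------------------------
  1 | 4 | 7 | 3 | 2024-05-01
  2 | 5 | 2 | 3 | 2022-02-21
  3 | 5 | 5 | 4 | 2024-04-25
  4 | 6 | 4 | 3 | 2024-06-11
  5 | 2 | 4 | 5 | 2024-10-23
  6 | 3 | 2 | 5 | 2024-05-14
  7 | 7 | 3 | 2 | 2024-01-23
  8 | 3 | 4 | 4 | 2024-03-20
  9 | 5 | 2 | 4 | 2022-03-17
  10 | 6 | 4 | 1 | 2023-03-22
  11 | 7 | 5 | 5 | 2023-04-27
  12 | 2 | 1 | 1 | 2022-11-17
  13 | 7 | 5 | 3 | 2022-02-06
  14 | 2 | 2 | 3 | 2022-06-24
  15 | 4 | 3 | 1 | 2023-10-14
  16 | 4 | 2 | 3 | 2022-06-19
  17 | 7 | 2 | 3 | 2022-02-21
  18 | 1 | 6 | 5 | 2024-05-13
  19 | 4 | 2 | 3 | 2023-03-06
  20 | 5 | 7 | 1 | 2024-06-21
SELECT name, signup_year FROM customers ORDER BY signup_year DESC LIMIT 1

Execution result:
name | signup_year
Rose Garcia | 2024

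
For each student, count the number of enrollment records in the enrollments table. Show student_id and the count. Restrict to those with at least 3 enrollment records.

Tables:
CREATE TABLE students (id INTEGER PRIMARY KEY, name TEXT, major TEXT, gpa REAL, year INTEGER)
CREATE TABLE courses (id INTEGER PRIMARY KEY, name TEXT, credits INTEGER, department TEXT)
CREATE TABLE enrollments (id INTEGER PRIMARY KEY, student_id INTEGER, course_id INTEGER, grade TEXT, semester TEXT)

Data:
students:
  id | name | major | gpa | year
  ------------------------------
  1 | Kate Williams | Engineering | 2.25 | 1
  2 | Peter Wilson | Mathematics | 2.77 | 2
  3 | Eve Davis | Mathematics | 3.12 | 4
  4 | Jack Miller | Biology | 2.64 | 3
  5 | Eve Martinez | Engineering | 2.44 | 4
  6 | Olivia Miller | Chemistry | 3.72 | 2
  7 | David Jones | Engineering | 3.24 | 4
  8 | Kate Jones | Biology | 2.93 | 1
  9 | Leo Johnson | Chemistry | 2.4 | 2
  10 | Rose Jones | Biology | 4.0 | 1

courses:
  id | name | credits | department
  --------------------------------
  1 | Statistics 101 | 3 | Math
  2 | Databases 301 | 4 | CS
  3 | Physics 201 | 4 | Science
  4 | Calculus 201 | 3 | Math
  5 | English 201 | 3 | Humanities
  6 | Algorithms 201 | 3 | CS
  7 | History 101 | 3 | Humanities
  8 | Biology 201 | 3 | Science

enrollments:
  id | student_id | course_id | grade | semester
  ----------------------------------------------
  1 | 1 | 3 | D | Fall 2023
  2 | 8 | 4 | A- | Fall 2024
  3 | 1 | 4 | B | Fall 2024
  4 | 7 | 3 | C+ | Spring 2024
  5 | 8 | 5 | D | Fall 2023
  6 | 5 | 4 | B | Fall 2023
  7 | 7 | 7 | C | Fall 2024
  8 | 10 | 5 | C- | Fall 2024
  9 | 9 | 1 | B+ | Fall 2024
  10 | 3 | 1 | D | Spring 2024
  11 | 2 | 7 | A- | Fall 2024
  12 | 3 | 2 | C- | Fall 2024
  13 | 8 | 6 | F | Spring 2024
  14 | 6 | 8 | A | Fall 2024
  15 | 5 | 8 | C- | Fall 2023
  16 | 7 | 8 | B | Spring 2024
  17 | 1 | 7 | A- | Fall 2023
SELECT student_id, COUNT(*) AS enrollment_count FROM enrollments GROUP BY student_id HAVING COUNT(*) >= 3

Execution result:
student_id | enrollment_count
1 | 3
7 | 3
8 | 3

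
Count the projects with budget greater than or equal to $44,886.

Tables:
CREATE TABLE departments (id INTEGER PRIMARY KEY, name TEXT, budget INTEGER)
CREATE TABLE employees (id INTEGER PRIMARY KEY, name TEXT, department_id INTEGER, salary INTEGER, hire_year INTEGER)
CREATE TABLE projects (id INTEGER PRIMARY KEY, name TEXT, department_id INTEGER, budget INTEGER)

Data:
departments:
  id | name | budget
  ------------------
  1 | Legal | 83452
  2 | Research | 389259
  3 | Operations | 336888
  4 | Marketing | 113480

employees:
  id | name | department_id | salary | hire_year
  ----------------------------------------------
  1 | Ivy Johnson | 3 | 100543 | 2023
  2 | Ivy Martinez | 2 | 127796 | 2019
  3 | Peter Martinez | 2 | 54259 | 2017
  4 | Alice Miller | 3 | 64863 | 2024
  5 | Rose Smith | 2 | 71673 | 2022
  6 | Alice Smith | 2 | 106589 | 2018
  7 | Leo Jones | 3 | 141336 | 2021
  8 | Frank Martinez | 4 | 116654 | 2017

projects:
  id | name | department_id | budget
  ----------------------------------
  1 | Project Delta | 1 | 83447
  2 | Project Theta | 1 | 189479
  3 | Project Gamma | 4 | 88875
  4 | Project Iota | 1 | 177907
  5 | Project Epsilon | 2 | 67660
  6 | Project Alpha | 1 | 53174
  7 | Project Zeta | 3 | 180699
SELECT COUNT(*) FROM projects WHERE budget >= 44886

Execution result:
7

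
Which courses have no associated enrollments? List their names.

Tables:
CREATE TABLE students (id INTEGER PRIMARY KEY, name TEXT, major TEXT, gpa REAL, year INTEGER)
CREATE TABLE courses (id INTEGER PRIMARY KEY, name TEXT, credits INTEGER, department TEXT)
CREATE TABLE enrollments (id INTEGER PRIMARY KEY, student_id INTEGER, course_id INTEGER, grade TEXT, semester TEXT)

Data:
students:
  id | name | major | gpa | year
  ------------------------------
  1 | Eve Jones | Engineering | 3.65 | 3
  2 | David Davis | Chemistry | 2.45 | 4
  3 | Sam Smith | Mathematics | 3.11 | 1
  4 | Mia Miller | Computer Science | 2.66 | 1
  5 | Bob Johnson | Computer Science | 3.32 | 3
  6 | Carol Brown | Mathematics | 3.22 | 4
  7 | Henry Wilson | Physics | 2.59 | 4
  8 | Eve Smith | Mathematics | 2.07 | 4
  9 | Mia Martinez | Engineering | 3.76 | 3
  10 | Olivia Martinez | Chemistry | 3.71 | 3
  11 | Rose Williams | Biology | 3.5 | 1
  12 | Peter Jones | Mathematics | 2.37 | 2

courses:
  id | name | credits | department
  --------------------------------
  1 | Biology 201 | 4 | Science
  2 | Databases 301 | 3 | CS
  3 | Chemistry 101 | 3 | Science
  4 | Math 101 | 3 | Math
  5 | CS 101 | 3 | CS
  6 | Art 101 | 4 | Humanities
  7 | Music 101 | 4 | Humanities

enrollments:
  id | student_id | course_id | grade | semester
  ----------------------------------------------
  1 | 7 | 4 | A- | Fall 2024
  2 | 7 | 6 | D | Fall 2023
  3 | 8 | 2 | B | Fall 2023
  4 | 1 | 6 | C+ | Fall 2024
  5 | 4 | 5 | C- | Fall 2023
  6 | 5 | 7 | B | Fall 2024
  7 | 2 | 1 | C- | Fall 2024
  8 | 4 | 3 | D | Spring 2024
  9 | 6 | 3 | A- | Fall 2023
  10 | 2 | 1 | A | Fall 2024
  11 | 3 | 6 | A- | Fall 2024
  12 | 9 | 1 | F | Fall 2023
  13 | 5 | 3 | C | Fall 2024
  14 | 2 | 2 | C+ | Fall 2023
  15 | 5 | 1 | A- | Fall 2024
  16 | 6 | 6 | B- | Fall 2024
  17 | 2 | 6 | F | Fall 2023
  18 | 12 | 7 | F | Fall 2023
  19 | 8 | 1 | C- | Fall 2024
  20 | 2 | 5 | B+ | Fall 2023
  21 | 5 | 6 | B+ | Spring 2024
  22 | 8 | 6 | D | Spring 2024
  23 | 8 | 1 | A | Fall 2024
SELECT p.name FROM courses p LEFT JOIN enrollments c ON c.course_id = p.id WHERE c.id IS NULL

Execution result:
(no rows)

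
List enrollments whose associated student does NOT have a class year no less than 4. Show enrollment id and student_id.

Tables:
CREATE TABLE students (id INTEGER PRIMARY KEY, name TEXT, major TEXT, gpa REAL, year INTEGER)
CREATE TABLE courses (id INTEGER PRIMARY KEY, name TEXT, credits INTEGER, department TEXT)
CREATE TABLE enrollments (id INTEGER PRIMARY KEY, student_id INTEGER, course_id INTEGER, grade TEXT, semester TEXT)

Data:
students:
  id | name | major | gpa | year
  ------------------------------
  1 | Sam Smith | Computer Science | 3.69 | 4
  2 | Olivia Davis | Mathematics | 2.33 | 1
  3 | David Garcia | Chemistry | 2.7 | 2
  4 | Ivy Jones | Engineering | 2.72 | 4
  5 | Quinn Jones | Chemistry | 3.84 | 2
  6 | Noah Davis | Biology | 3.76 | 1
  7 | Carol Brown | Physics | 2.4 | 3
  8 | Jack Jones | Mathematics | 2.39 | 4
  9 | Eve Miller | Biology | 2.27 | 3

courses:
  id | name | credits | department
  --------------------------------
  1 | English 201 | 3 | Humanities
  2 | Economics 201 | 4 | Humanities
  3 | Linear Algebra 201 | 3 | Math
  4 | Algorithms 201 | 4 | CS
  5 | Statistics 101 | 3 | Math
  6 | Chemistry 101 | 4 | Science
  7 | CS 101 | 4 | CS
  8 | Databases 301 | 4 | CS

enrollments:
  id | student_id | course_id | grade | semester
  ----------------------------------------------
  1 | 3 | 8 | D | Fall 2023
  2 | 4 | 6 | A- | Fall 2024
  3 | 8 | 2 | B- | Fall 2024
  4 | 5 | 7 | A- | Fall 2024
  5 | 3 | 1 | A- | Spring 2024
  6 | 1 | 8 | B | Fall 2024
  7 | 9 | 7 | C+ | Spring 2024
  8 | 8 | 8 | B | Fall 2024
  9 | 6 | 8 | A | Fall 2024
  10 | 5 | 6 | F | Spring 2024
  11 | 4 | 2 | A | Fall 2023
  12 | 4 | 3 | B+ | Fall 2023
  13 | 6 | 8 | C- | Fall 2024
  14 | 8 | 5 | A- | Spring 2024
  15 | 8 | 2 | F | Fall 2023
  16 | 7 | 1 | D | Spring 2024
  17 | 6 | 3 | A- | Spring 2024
SELECT id, student_id FROM enrollments WHERE student_id NOT IN (SELECT id FROM students WHERE year >= 4)

Execution result:
id | student_id
1 | 3
4 | 5
5 | 3
7 | 9
9 | 6
10 | 5
13 | 6
16 | 7
17 | 6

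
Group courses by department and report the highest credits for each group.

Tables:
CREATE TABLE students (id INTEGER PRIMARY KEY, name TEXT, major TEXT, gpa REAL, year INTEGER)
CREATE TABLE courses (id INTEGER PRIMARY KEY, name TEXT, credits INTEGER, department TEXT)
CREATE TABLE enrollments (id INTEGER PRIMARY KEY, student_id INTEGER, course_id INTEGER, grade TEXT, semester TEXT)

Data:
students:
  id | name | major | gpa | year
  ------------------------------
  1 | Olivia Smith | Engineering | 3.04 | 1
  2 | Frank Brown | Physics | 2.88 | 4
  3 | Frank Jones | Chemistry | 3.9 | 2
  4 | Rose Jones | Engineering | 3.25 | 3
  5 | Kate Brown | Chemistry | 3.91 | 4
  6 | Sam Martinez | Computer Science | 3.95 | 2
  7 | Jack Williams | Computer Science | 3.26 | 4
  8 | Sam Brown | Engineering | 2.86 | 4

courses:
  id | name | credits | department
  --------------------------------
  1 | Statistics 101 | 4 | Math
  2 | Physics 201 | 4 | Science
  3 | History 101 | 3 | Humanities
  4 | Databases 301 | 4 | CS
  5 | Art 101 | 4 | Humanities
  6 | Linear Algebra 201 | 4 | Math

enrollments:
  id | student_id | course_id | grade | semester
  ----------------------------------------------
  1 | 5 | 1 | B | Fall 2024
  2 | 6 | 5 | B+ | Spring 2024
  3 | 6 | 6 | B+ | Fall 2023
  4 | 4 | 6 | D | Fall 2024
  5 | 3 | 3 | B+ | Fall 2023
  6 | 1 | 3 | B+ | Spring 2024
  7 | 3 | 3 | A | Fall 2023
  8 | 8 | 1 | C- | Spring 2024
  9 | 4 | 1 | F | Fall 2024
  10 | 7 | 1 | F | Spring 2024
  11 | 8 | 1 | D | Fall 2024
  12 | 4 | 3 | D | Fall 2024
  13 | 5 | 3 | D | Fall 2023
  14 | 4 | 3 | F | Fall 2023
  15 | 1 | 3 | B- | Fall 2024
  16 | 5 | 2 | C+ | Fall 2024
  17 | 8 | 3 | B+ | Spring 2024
SELECT department, MAX(credits) AS max_credits FROM courses GROUP BY department

Execution result:
department | max_credits
CS | 4
Humanities | 4
Math | 4
Science | 4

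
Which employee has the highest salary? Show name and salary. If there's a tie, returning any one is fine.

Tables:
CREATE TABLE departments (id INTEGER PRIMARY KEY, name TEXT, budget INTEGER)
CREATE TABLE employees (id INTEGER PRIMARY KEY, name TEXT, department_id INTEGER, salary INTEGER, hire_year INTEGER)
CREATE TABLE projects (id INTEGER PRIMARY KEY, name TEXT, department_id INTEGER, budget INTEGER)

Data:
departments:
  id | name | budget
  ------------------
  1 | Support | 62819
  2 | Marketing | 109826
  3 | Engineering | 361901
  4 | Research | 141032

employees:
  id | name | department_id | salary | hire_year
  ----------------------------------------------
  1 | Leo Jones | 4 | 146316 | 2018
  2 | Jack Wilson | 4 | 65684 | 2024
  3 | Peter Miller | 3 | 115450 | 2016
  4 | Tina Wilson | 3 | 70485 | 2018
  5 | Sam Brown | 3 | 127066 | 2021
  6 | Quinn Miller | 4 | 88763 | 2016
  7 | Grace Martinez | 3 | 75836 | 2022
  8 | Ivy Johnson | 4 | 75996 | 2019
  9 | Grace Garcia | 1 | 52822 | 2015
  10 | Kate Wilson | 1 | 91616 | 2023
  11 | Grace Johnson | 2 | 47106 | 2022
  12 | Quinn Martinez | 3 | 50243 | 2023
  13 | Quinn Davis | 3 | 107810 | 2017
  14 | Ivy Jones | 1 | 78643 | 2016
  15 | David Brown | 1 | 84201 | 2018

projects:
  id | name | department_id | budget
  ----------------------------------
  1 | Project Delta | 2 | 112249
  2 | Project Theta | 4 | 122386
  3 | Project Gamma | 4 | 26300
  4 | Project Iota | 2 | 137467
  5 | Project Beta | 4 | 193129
SELECT name, salary FROM employees ORDER BY salary DESC LIMIT 1

Execution result:
name | salary
Leo Jones | 146316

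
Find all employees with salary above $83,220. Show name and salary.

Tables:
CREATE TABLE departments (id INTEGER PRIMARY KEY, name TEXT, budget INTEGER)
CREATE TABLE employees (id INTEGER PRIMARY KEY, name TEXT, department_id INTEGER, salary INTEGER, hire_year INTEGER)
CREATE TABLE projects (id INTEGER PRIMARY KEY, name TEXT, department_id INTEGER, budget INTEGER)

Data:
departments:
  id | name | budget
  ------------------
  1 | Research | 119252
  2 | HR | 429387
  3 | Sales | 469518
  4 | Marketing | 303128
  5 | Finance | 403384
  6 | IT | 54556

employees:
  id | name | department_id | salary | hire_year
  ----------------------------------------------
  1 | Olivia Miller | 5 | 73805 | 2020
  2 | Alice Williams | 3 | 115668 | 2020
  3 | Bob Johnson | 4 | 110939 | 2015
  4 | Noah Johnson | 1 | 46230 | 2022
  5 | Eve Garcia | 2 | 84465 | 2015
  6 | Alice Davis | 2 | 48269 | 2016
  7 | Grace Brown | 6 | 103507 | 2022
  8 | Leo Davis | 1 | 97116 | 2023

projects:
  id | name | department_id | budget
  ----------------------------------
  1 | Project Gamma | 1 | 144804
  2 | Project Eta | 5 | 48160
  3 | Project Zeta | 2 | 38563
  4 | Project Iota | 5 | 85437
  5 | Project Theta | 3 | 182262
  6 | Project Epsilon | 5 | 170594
SELECT name, salary FROM employees WHERE salary > 83220

Execution result:
name | salary
Alice Williams | 115668
Bob Johnson | 110939
Eve Garcia | 84465
Grace Brown | 103507
Leo Davis | 97116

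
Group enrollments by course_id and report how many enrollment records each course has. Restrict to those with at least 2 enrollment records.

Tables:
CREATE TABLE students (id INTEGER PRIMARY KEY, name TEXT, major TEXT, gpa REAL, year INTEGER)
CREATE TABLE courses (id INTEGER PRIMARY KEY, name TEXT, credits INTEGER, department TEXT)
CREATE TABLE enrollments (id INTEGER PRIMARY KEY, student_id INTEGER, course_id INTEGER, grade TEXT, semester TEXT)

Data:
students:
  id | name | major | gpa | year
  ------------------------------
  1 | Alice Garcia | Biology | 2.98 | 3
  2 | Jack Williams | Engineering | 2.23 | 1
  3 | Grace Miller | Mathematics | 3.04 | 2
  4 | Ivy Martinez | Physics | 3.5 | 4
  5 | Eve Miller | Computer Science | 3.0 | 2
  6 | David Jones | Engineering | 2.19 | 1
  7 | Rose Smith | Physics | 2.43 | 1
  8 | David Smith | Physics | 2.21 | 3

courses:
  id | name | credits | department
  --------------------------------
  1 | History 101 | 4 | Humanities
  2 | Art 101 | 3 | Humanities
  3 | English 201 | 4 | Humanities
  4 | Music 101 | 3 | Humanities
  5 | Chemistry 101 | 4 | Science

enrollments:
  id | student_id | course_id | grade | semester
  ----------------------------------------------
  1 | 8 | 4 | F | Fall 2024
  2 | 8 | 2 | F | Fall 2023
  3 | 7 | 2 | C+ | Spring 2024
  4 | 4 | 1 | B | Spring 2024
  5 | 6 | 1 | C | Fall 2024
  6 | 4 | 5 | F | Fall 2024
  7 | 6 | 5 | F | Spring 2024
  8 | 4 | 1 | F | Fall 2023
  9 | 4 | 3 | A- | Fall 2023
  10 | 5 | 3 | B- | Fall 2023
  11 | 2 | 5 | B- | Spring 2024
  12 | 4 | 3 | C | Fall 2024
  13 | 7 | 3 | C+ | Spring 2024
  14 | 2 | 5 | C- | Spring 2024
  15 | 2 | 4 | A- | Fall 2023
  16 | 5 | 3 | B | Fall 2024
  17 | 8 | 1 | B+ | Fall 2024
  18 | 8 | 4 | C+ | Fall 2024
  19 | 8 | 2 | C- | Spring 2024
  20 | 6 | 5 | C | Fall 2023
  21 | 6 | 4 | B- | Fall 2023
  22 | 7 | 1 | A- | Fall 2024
SELECT course_id, COUNT(*) AS enrollment_count FROM enrollments GROUP BY course_id HAVING COUNT(*) >= 2

Execution result:
course_id | enrollment_count
1 | 5
2 | 3
3 | 5
4 | 4
5 | 5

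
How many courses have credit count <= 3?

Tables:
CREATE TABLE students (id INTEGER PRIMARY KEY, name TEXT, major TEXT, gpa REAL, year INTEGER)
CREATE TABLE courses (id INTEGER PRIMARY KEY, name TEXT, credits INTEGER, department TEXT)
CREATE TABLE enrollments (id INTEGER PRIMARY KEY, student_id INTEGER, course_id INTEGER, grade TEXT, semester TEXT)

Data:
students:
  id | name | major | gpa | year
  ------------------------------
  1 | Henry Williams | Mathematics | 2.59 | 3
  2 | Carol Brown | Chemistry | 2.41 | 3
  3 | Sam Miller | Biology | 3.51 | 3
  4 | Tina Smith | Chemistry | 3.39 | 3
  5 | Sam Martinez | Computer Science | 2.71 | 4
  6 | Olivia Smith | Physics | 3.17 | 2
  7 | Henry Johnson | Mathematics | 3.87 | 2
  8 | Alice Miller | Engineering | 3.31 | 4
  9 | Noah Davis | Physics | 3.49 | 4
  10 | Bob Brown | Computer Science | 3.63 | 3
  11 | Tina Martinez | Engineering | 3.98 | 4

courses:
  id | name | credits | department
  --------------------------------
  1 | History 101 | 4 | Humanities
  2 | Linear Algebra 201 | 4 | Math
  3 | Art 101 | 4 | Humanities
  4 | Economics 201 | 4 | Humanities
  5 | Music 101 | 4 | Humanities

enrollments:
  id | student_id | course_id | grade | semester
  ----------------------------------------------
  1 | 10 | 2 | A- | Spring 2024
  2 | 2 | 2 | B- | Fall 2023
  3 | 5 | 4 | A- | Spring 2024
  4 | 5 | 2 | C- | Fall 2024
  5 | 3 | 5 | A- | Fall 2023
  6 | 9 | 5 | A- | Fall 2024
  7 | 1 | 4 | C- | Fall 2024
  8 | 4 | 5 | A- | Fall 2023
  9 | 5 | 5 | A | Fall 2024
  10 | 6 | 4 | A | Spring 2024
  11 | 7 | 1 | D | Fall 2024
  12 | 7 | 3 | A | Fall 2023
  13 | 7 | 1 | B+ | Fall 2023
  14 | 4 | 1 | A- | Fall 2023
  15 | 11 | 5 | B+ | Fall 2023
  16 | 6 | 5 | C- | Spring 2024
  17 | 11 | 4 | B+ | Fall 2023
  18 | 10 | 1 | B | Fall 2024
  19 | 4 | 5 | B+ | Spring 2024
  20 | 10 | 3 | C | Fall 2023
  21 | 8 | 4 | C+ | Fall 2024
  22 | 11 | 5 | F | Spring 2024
SELECT COUNT(*) FROM courses WHERE credits <= 3

Execution result:
0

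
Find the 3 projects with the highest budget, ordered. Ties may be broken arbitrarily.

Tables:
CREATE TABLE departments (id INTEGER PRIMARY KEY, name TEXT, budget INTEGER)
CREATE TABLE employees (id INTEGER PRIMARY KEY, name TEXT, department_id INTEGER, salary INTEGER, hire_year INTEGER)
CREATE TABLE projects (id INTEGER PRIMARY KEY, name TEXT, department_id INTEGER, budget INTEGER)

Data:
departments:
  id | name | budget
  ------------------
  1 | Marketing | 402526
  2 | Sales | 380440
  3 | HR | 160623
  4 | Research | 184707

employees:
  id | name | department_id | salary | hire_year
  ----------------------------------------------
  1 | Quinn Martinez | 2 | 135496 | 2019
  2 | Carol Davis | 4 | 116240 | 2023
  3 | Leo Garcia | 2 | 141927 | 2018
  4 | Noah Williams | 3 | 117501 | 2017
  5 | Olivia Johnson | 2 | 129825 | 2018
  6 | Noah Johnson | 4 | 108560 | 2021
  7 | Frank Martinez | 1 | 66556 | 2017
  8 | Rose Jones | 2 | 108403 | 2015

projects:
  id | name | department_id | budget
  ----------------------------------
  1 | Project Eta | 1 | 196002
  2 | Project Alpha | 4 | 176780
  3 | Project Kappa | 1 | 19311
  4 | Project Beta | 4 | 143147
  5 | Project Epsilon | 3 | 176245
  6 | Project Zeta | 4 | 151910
SELECT name, budget FROM projects ORDER BY budget DESC LIMIT 3

Execution result:
name | budget
Project Eta | 196002
Project Alpha | 176780
Project Epsilon | 176245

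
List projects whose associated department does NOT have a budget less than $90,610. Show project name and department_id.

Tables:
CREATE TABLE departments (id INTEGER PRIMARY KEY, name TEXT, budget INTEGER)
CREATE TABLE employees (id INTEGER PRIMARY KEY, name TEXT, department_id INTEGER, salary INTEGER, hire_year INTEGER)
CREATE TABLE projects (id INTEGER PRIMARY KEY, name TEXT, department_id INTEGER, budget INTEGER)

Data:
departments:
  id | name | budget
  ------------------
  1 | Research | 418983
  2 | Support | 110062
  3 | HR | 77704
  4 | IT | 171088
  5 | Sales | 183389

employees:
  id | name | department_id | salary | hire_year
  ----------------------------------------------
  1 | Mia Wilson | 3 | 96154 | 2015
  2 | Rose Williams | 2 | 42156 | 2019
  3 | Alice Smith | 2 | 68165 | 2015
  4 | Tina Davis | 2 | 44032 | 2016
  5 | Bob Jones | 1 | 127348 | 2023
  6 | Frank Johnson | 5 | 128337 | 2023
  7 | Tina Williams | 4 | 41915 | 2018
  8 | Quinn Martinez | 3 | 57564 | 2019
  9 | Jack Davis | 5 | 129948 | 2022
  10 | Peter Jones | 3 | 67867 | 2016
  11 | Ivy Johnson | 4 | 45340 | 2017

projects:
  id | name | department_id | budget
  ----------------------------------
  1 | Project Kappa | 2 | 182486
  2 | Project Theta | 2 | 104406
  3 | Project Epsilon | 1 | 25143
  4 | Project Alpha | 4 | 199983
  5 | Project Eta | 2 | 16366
SELECT name, department_id FROM projects WHERE department_id NOT IN (SELECT id FROM departments WHERE budget < 90610)

Execution result:
name | department_id
Project Kappa | 2
Project Theta | 2
Project Epsilon | 1
Project Alpha | 4
Project Eta | 2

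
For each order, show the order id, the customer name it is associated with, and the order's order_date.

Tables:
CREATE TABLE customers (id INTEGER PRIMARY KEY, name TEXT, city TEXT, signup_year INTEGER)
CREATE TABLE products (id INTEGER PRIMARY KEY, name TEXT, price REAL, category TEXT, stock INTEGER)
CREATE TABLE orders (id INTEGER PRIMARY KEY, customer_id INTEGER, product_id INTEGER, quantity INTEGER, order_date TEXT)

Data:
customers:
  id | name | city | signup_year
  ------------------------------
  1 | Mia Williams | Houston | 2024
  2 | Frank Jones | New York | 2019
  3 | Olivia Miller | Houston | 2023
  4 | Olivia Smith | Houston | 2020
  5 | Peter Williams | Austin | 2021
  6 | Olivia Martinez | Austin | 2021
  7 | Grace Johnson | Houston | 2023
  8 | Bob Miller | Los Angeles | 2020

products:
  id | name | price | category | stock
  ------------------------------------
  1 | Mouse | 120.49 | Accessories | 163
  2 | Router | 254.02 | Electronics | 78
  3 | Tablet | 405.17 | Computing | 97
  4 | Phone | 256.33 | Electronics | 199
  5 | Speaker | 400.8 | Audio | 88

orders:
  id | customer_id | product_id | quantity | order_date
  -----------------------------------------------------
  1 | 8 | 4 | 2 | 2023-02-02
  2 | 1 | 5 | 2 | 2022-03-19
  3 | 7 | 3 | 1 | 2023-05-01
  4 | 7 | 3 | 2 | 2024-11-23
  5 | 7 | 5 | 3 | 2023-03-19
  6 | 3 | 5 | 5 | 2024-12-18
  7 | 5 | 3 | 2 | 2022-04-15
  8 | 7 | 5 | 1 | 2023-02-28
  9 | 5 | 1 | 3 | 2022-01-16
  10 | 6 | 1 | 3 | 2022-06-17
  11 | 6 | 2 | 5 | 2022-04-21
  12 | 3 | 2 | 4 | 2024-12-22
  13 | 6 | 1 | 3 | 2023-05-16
SELECT c.id, p.name AS customer, c.order_date FROM orders c JOIN customers p ON c.customer_id = p.id

Execution result:
id | customer | order_date
1 | Bob Miller | 2023-02-02
2 | Mia Williams | 2022-03-19
3 | Grace Johnson | 2023-05-01
4 | Grace Johnson | 2024-11-23
5 | Grace Johnson | 2023-03-19
6 | Olivia Miller | 2024-12-18
7 | Peter Williams | 2022-04-15
8 | Grace Johnson | 2023-02-28
9 | Peter Williams | 2022-01-16
10 | Olivia Martinez | 2022-06-17
11 | Olivia Martinez | 2022-04-21
12 | Olivia Miller | 2024-12-22
13 | Olivia Martinez | 2023-05-16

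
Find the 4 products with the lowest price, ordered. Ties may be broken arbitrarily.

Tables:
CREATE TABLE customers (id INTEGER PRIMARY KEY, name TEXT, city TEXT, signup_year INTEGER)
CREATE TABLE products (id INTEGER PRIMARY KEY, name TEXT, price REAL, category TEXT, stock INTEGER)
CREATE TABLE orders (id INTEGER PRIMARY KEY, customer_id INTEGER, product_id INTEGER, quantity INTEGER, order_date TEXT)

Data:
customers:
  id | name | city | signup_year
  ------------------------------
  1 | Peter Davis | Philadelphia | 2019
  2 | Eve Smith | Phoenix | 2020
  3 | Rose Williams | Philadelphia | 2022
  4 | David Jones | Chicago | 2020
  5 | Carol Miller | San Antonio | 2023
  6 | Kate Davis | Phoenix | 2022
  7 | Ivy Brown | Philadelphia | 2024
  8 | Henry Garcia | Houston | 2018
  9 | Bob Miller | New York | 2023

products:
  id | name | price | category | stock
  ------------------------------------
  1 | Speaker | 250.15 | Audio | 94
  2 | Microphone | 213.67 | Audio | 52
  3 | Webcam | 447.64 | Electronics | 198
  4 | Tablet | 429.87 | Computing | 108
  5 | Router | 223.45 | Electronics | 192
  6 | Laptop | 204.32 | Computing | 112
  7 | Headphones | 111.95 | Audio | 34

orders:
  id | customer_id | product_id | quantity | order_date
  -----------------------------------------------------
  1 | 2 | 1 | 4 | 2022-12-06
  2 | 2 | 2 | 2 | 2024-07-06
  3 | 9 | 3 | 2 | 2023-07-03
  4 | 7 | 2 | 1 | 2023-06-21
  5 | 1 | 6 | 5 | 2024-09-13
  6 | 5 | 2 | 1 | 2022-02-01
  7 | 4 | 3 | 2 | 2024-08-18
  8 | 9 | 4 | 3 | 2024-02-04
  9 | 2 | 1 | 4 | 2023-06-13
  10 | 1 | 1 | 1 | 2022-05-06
SELECT name, price FROM products ORDER BY price ASC LIMIT 4

Execution result:
name | price
Headphones | 111.95
Laptop | 204.32
Microphone | 213.67
Router | 223.45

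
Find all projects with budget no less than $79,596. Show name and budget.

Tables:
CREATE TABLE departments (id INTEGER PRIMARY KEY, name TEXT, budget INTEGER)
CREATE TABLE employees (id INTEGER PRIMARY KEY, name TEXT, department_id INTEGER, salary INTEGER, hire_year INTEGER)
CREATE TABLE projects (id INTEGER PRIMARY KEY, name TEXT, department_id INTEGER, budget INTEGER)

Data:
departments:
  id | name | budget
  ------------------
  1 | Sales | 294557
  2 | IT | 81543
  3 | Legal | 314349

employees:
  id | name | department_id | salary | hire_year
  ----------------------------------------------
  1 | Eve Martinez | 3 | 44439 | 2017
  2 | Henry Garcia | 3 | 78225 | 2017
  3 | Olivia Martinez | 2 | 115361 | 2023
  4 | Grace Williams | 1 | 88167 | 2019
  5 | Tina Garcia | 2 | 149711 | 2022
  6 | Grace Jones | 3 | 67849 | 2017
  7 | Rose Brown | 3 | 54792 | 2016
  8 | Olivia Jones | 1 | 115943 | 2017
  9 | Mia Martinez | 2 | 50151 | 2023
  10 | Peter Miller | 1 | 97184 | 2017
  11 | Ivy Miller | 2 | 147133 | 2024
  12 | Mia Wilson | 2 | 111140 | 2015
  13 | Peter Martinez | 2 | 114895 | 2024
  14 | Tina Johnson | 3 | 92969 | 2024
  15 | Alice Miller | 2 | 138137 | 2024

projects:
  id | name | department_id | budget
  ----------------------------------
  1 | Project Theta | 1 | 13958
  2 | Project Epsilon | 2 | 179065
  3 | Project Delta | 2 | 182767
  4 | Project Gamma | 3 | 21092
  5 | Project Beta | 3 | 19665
SELECT name, budget FROM projects WHERE budget >= 79596

Execution result:
name | budget
Project Epsilon | 179065
Project Delta | 182767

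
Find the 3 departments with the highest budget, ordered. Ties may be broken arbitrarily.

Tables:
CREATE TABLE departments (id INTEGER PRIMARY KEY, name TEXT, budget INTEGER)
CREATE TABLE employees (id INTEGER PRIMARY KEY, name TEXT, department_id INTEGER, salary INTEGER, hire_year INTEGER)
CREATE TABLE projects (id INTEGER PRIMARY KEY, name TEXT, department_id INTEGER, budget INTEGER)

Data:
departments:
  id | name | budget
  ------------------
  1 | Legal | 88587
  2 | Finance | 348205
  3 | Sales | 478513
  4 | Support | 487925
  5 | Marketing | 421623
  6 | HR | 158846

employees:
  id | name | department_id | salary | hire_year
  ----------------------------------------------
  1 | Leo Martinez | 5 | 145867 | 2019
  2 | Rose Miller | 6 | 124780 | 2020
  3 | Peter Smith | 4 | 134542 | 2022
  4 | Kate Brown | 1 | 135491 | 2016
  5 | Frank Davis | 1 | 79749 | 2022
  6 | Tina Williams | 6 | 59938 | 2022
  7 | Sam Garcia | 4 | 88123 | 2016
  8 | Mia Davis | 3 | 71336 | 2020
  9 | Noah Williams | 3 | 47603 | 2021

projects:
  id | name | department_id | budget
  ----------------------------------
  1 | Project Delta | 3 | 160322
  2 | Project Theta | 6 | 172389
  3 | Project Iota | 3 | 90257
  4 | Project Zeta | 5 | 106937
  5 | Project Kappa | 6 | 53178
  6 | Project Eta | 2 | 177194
SELECT name, budget FROM departments ORDER BY budget DESC LIMIT 3

Execution result:
name | budget
Support | 487925
Sales | 478513
Marketing | 421623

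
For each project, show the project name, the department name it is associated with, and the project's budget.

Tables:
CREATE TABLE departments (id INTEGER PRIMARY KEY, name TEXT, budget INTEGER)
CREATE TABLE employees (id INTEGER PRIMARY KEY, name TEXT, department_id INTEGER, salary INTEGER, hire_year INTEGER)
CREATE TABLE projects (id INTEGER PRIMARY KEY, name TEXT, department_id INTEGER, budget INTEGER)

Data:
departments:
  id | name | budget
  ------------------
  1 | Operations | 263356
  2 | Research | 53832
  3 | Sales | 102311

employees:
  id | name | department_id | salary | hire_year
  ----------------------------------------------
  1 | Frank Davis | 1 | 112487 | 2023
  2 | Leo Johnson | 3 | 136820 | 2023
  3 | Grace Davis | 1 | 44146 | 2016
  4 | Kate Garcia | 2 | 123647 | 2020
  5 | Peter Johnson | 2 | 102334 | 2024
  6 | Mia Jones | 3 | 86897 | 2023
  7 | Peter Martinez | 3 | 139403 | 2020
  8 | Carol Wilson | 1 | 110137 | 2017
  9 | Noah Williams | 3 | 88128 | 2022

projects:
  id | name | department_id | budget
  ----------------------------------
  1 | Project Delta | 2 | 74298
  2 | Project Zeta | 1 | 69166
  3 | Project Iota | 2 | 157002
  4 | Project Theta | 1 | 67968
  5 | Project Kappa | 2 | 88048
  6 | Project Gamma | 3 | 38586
SELECT c.name, p.name AS department, c.budget FROM projects c JOIN departments p ON c.department_id = p.id

Execution result:
name | department | budget
Project Delta | Research | 74298
Project Zeta | Operations | 69166
Project Iota | Research | 157002
Project Theta | Operations | 67968
Project Kappa | Research | 88048
Project Gamma | Sales | 38586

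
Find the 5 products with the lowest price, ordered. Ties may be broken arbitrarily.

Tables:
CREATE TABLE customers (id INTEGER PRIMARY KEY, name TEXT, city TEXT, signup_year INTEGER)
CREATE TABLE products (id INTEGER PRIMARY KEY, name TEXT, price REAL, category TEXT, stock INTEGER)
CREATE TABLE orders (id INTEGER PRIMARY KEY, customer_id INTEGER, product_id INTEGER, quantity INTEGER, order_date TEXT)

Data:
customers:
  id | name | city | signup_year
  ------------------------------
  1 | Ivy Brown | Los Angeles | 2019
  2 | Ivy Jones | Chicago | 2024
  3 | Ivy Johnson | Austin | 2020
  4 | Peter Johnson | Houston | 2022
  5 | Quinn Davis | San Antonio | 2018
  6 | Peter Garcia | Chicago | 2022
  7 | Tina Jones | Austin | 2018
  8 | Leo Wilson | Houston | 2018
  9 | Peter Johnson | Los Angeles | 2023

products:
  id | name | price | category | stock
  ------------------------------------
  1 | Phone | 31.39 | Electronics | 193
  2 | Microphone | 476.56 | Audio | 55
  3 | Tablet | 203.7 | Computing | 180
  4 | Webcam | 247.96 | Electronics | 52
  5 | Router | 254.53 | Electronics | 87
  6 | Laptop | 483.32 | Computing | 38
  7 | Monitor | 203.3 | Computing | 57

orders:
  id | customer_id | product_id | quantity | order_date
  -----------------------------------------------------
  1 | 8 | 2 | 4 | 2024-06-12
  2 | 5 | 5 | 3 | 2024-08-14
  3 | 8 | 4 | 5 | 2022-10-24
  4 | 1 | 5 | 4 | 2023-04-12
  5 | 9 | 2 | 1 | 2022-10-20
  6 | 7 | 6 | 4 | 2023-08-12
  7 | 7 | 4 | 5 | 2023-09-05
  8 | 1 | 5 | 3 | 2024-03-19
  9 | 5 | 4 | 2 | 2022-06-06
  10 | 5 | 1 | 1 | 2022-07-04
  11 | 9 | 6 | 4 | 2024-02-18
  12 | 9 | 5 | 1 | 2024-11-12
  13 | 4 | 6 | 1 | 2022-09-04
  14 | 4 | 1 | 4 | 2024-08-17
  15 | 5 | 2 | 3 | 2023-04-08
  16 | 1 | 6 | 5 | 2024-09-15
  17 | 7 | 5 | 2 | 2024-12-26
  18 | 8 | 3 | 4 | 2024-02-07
SELECT name, price FROM products ORDER BY price ASC LIMIT 5

Execution result:
name | price
Phone | 31.39
Monitor | 203.30
Tablet | 203.70
Webcam | 247.96
Router | 254.53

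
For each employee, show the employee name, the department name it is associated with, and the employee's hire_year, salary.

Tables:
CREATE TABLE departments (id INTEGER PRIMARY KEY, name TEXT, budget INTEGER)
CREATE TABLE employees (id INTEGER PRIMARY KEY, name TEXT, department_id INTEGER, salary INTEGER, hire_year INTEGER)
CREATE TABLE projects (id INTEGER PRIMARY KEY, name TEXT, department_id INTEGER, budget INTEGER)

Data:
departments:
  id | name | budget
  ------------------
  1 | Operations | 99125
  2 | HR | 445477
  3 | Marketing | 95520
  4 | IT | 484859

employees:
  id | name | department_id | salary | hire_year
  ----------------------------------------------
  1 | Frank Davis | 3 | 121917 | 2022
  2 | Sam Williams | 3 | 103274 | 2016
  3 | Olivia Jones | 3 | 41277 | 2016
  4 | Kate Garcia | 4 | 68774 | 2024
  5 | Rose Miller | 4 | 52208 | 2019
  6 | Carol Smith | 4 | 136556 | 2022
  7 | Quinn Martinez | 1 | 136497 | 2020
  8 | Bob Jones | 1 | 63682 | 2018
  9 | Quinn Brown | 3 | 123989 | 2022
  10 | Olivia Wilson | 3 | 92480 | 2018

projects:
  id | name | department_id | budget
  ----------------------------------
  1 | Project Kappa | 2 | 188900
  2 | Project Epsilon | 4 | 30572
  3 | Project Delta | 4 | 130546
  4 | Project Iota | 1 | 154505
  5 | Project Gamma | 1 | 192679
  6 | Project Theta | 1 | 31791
SELECT c.name, p.name AS department, c.hire_year, c.salary FROM employees c JOIN departments p ON c.department_id = p.id

Execution result:
name | department | hire_year | salary
Frank Davis | Marketing | 2022 | 121917
Sam Williams | Marketing | 2016 | 103274
Olivia Jones | Marketing | 2016 | 41277
Kate Garcia | IT | 2024 | 68774
Rose Miller | IT | 2019 | 52208
Carol Smith | IT | 2022 | 136556
Quinn Martinez | Operations | 2020 | 136497
Bob Jones | Operations | 2018 | 63682
Quinn Brown | Marketing | 2022 | 123989
Olivia Wilson | Marketing | 2018 | 92480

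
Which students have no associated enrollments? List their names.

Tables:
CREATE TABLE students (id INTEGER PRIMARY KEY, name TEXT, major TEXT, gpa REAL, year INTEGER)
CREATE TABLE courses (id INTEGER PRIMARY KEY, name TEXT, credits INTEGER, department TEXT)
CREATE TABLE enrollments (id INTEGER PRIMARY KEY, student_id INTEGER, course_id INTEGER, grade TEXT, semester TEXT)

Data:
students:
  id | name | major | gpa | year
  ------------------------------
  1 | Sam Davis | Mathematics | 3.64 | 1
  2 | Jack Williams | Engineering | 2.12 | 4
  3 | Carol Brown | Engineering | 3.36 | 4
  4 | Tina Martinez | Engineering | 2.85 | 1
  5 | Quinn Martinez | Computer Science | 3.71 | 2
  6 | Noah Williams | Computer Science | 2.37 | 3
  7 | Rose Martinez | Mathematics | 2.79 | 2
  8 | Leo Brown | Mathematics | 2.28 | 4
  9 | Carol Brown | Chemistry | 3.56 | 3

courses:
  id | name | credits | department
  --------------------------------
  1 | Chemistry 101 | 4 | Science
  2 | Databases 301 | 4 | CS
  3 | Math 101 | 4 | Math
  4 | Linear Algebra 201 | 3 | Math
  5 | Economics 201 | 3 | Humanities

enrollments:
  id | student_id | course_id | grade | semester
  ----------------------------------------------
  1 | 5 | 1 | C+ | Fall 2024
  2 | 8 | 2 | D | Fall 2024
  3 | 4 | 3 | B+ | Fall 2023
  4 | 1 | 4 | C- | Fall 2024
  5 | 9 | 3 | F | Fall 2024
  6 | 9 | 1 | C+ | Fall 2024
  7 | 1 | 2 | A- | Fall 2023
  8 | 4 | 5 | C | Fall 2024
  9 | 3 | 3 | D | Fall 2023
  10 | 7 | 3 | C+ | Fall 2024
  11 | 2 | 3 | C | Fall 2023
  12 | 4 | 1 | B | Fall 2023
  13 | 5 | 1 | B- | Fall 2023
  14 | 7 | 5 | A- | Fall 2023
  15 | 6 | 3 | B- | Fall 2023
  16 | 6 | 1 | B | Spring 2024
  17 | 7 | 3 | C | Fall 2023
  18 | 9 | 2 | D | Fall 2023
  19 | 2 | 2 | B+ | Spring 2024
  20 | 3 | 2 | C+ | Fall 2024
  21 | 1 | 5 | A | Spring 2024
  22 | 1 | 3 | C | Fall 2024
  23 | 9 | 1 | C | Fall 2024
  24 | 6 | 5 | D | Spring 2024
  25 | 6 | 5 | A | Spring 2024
SELECT p.name FROM students p LEFT JOIN enrollments c ON c.student_id = p.id WHERE c.id IS NULL

Execution result:
(no rows)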